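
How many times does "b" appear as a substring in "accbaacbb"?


Searching for "b" in "accbaacbb"
Scanning each position:
  Position 0: "a" => no
  Position 1: "c" => no
  Position 2: "c" => no
  Position 3: "b" => MATCH
  Position 4: "a" => no
  Position 5: "a" => no
  Position 6: "c" => no
  Position 7: "b" => MATCH
  Position 8: "b" => MATCH
Total occurrences: 3

3


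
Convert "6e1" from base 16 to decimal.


Input: "6e1" in base 16
Positional expansion:
  Digit '6' (value 6) x 16^2 = 1536
  Digit 'e' (value 14) x 16^1 = 224
  Digit '1' (value 1) x 16^0 = 1
Sum = 1761

1761


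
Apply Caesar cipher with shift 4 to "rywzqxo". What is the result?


Caesar cipher: shift "rywzqxo" by 4
  'r' (pos 17) + 4 = pos 21 = 'v'
  'y' (pos 24) + 4 = pos 2 = 'c'
  'w' (pos 22) + 4 = pos 0 = 'a'
  'z' (pos 25) + 4 = pos 3 = 'd'
  'q' (pos 16) + 4 = pos 20 = 'u'
  'x' (pos 23) + 4 = pos 1 = 'b'
  'o' (pos 14) + 4 = pos 18 = 's'
Result: vcadubs

vcadubs


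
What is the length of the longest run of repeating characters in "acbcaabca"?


Input: "acbcaabca"
Scanning for longest run:
  Position 1 ('c'): new char, reset run to 1
  Position 2 ('b'): new char, reset run to 1
  Position 3 ('c'): new char, reset run to 1
  Position 4 ('a'): new char, reset run to 1
  Position 5 ('a'): continues run of 'a', length=2
  Position 6 ('b'): new char, reset run to 1
  Position 7 ('c'): new char, reset run to 1
  Position 8 ('a'): new char, reset run to 1
Longest run: 'a' with length 2

2


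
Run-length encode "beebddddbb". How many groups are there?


Input: beebddddbb
Scanning for consecutive runs:
  Group 1: 'b' x 1 (positions 0-0)
  Group 2: 'e' x 2 (positions 1-2)
  Group 3: 'b' x 1 (positions 3-3)
  Group 4: 'd' x 4 (positions 4-7)
  Group 5: 'b' x 2 (positions 8-9)
Total groups: 5

5


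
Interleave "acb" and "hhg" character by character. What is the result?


Interleaving "acb" and "hhg":
  Position 0: 'a' from first, 'h' from second => "ah"
  Position 1: 'c' from first, 'h' from second => "ch"
  Position 2: 'b' from first, 'g' from second => "bg"
Result: ahchbg

ahchbg


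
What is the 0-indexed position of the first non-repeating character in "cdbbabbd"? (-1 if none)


Input: cdbbabbd
Character frequencies:
  'a': 1
  'b': 4
  'c': 1
  'd': 2
Scanning left to right for freq == 1:
  Position 0 ('c'): unique! => answer = 0

0


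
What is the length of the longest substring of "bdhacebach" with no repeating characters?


Input: "bdhacebach"
Sliding window (track last position of each char):
  Position 0 ('b'): window [0,0] length 1 -- new best
  Position 1 ('d'): window [0,1] length 2 -- new best
  Position 2 ('h'): window [0,2] length 3 -- new best
  Position 3 ('a'): window [0,3] length 4 -- new best
  Position 4 ('c'): window [0,4] length 5 -- new best
  Position 5 ('e'): window [0,5] length 6 -- new best
  Position 6 ('b'): repeat (last at 0), move window start to 1
  Position 6 ('b'): window [1,6] length 6
  Position 7 ('a'): repeat (last at 3), move window start to 4
  Position 7 ('a'): window [4,7] length 4
  Position 8 ('c'): repeat (last at 4), move window start to 5
  Position 8 ('c'): window [5,8] length 4
  Position 9 ('h'): window [5,9] length 5
Longest substring with no repeats: "bdhace" with length 6

6


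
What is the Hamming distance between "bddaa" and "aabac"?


Comparing "bddaa" and "aabac" position by position:
  Position 0: 'b' vs 'a' => differ
  Position 1: 'd' vs 'a' => differ
  Position 2: 'd' vs 'b' => differ
  Position 3: 'a' vs 'a' => same
  Position 4: 'a' vs 'c' => differ
Total differences (Hamming distance): 4

4


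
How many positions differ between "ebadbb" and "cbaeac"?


Comparing "ebadbb" and "cbaeac" position by position:
  Position 0: 'e' vs 'c' => DIFFER
  Position 1: 'b' vs 'b' => same
  Position 2: 'a' vs 'a' => same
  Position 3: 'd' vs 'e' => DIFFER
  Position 4: 'b' vs 'a' => DIFFER
  Position 5: 'b' vs 'c' => DIFFER
Positions that differ: 4

4


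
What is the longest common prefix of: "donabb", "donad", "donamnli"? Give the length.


Words: donabb, donad, donamnli
  Position 0: all 'd' => match
  Position 1: all 'o' => match
  Position 2: all 'n' => match
  Position 3: all 'a' => match
  Position 4: ('b', 'd', 'm') => mismatch, stop
LCP = "dona" (length 4)

4


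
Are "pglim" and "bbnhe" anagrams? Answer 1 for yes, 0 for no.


Strings: "pglim", "bbnhe"
Sorted first:  gilmp
Sorted second: bbehn
Differ at position 0: 'g' vs 'b' => not anagrams

0


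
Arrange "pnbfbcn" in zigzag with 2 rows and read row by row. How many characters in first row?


Zigzag "pnbfbcn" into 2 rows:
Placing characters:
  'p' => row 0
  'n' => row 1
  'b' => row 0
  'f' => row 1
  'b' => row 0
  'c' => row 1
  'n' => row 0
Rows:
  Row 0: "pbbn"
  Row 1: "nfc"
First row length: 4

4


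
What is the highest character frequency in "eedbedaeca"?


Input: eedbedaeca
Character counts:
  'a': 2
  'b': 1
  'c': 1
  'd': 2
  'e': 4
Maximum frequency: 4

4


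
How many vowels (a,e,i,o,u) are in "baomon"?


Input: baomon
Checking each character:
  'b' at position 0: consonant
  'a' at position 1: vowel (running total: 1)
  'o' at position 2: vowel (running total: 2)
  'm' at position 3: consonant
  'o' at position 4: vowel (running total: 3)
  'n' at position 5: consonant
Total vowels: 3

3


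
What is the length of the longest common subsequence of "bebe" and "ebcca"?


LCS of "bebe" and "ebcca"
DP table:
           e    b    c    c    a
      0    0    0    0    0    0
  b   0    0    1    1    1    1
  e   0    1    1    1    1    1
  b   0    1    2    2    2    2
  e   0    1    2    2    2    2
LCS length = dp[4][5] = 2

2


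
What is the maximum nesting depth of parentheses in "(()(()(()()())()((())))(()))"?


Input: "(()(()(()()())()((())))(()))"
Tracking depth:
  Position 0 '(': depth becomes 1
  Position 1 '(': depth becomes 2
  Position 2 ')': depth becomes 1
  Position 3 '(': depth becomes 2
  Position 4 '(': depth becomes 3
  Position 5 ')': depth becomes 2
  Position 6 '(': depth becomes 3
  Position 7 '(': depth becomes 4
  Position 8 ')': depth becomes 3
  Position 9 '(': depth becomes 4
  Position 10 ')': depth becomes 3
  Position 11 '(': depth becomes 4
  Position 12 ')': depth becomes 3
  Position 13 ')': depth becomes 2
  Position 14 '(': depth becomes 3
  Position 15 ')': depth becomes 2
  Position 16 '(': depth becomes 3
  Position 17 '(': depth becomes 4
  Position 18 '(': depth becomes 5
  Position 19 ')': depth becomes 4
  Position 20 ')': depth becomes 3
  Position 21 ')': depth becomes 2
  Position 22 ')': depth becomes 1
  Position 23 '(': depth becomes 2
  Position 24 '(': depth becomes 3
  Position 25 ')': depth becomes 2
  Position 26 ')': depth becomes 1
  Position 27 ')': depth becomes 0
Maximum depth reached: 5

5


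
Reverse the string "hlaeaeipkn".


Input: hlaeaeipkn
Reading characters right to left:
  Position 9: 'n'
  Position 8: 'k'
  Position 7: 'p'
  Position 6: 'i'
  Position 5: 'e'
  Position 4: 'a'
  Position 3: 'e'
  Position 2: 'a'
  Position 1: 'l'
  Position 0: 'h'
Reversed: nkpieaealh

nkpieaealh


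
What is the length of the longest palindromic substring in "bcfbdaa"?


Input: "bcfbdaa"
Checking substrings for palindromes:
  [5:7] "aa" (len 2) => palindrome
Longest palindromic substring: "aa" with length 2

2


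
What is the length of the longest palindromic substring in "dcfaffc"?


Input: "dcfaffc"
Checking substrings for palindromes:
  [2:5] "faf" (len 3) => palindrome
  [4:6] "ff" (len 2) => palindrome
Longest palindromic substring: "faf" with length 3

3


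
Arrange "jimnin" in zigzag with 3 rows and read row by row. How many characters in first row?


Zigzag "jimnin" into 3 rows:
Placing characters:
  'j' => row 0
  'i' => row 1
  'm' => row 2
  'n' => row 1
  'i' => row 0
  'n' => row 1
Rows:
  Row 0: "ji"
  Row 1: "inn"
  Row 2: "m"
First row length: 2

2


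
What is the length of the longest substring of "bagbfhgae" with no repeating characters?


Input: "bagbfhgae"
Sliding window (track last position of each char):
  Position 0 ('b'): window [0,0] length 1 -- new best
  Position 1 ('a'): window [0,1] length 2 -- new best
  Position 2 ('g'): window [0,2] length 3 -- new best
  Position 3 ('b'): repeat (last at 0), move window start to 1
  Position 3 ('b'): window [1,3] length 3
  Position 4 ('f'): window [1,4] length 4 -- new best
  Position 5 ('h'): window [1,5] length 5 -- new best
  Position 6 ('g'): repeat (last at 2), move window start to 3
  Position 6 ('g'): window [3,6] length 4
  Position 7 ('a'): window [3,7] length 5
  Position 8 ('e'): window [3,8] length 6 -- new best
Longest substring with no repeats: "bfhgae" with length 6

6


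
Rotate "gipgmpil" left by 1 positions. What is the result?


Input: "gipgmpil", rotate left by 1
First 1 characters: "g"
Remaining characters: "ipgmpil"
Concatenate remaining + first: "ipgmpil" + "g" = "ipgmpilg"

ipgmpilg


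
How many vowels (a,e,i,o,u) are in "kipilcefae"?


Input: kipilcefae
Checking each character:
  'k' at position 0: consonant
  'i' at position 1: vowel (running total: 1)
  'p' at position 2: consonant
  'i' at position 3: vowel (running total: 2)
  'l' at position 4: consonant
  'c' at position 5: consonant
  'e' at position 6: vowel (running total: 3)
  'f' at position 7: consonant
  'a' at position 8: vowel (running total: 4)
  'e' at position 9: vowel (running total: 5)
Total vowels: 5

5


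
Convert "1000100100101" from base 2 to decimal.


Input: "1000100100101" in base 2
Positional expansion:
  Digit '1' (value 1) x 2^12 = 4096
  Digit '0' (value 0) x 2^11 = 0
  Digit '0' (value 0) x 2^10 = 0
  Digit '0' (value 0) x 2^9 = 0
  Digit '1' (value 1) x 2^8 = 256
  Digit '0' (value 0) x 2^7 = 0
  Digit '0' (value 0) x 2^6 = 0
  Digit '1' (value 1) x 2^5 = 32
  Digit '0' (value 0) x 2^4 = 0
  Digit '0' (value 0) x 2^3 = 0
  Digit '1' (value 1) x 2^2 = 4
  Digit '0' (value 0) x 2^1 = 0
  Digit '1' (value 1) x 2^0 = 1
Sum = 4389

4389


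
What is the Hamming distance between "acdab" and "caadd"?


Comparing "acdab" and "caadd" position by position:
  Position 0: 'a' vs 'c' => differ
  Position 1: 'c' vs 'a' => differ
  Position 2: 'd' vs 'a' => differ
  Position 3: 'a' vs 'd' => differ
  Position 4: 'b' vs 'd' => differ
Total differences (Hamming distance): 5

5


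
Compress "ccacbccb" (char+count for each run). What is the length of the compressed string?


Input: ccacbccb
Runs:
  'c' x 2 => "c2"
  'a' x 1 => "a1"
  'c' x 1 => "c1"
  'b' x 1 => "b1"
  'c' x 2 => "c2"
  'b' x 1 => "b1"
Compressed: "c2a1c1b1c2b1"
Compressed length: 12

12


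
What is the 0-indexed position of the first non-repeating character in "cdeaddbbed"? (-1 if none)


Input: cdeaddbbed
Character frequencies:
  'a': 1
  'b': 2
  'c': 1
  'd': 4
  'e': 2
Scanning left to right for freq == 1:
  Position 0 ('c'): unique! => answer = 0

0


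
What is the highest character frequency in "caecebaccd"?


Input: caecebaccd
Character counts:
  'a': 2
  'b': 1
  'c': 4
  'd': 1
  'e': 2
Maximum frequency: 4

4


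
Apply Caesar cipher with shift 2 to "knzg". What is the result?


Caesar cipher: shift "knzg" by 2
  'k' (pos 10) + 2 = pos 12 = 'm'
  'n' (pos 13) + 2 = pos 15 = 'p'
  'z' (pos 25) + 2 = pos 1 = 'b'
  'g' (pos 6) + 2 = pos 8 = 'i'
Result: mpbi

mpbi


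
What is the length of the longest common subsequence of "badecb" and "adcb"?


LCS of "badecb" and "adcb"
DP table:
           a    d    c    b
      0    0    0    0    0
  b   0    0    0    0    1
  a   0    1    1    1    1
  d   0    1    2    2    2
  e   0    1    2    2    2
  c   0    1    2    3    3
  b   0    1    2    3    4
LCS length = dp[6][4] = 4

4


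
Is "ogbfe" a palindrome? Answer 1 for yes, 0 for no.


Input: ogbfe
Reversed: efbgo
  Compare pos 0 ('o') with pos 4 ('e'): MISMATCH
  Compare pos 1 ('g') with pos 3 ('f'): MISMATCH
Result: not a palindrome

0


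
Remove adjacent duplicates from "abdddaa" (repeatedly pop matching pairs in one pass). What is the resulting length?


Input: abdddaa
Stack-based adjacent duplicate removal:
  Read 'a': push. Stack: a
  Read 'b': push. Stack: ab
  Read 'd': push. Stack: abd
  Read 'd': matches stack top 'd' => pop. Stack: ab
  Read 'd': push. Stack: abd
  Read 'a': push. Stack: abda
  Read 'a': matches stack top 'a' => pop. Stack: abd
Final stack: "abd" (length 3)

3


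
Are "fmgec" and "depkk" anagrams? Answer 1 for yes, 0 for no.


Strings: "fmgec", "depkk"
Sorted first:  cefgm
Sorted second: dekkp
Differ at position 0: 'c' vs 'd' => not anagrams

0


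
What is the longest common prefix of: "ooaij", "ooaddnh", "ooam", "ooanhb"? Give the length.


Words: ooaij, ooaddnh, ooam, ooanhb
  Position 0: all 'o' => match
  Position 1: all 'o' => match
  Position 2: all 'a' => match
  Position 3: ('i', 'd', 'm', 'n') => mismatch, stop
LCP = "ooa" (length 3)

3


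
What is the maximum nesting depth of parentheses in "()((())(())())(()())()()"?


Input: "()((())(())())(()())()()"
Tracking depth:
  Position 0 '(': depth becomes 1
  Position 1 ')': depth becomes 0
  Position 2 '(': depth becomes 1
  Position 3 '(': depth becomes 2
  Position 4 '(': depth becomes 3
  Position 5 ')': depth becomes 2
  Position 6 ')': depth becomes 1
  Position 7 '(': depth becomes 2
  Position 8 '(': depth becomes 3
  Position 9 ')': depth becomes 2
  Position 10 ')': depth becomes 1
  Position 11 '(': depth becomes 2
  Position 12 ')': depth becomes 1
  Position 13 ')': depth becomes 0
  Position 14 '(': depth becomes 1
  Position 15 '(': depth becomes 2
  Position 16 ')': depth becomes 1
  Position 17 '(': depth becomes 2
  Position 18 ')': depth becomes 1
  Position 19 ')': depth becomes 0
  Position 20 '(': depth becomes 1
  Position 21 ')': depth becomes 0
  Position 22 '(': depth becomes 1
  Position 23 ')': depth becomes 0
Maximum depth reached: 3

3


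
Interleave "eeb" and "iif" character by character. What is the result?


Interleaving "eeb" and "iif":
  Position 0: 'e' from first, 'i' from second => "ei"
  Position 1: 'e' from first, 'i' from second => "ei"
  Position 2: 'b' from first, 'f' from second => "bf"
Result: eieibf

eieibf


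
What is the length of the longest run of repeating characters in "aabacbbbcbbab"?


Input: "aabacbbbcbbab"
Scanning for longest run:
  Position 1 ('a'): continues run of 'a', length=2
  Position 2 ('b'): new char, reset run to 1
  Position 3 ('a'): new char, reset run to 1
  Position 4 ('c'): new char, reset run to 1
  Position 5 ('b'): new char, reset run to 1
  Position 6 ('b'): continues run of 'b', length=2
  Position 7 ('b'): continues run of 'b', length=3
  Position 8 ('c'): new char, reset run to 1
  Position 9 ('b'): new char, reset run to 1
  Position 10 ('b'): continues run of 'b', length=2
  Position 11 ('a'): new char, reset run to 1
  Position 12 ('b'): new char, reset run to 1
Longest run: 'b' with length 3

3


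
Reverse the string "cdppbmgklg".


Input: cdppbmgklg
Reading characters right to left:
  Position 9: 'g'
  Position 8: 'l'
  Position 7: 'k'
  Position 6: 'g'
  Position 5: 'm'
  Position 4: 'b'
  Position 3: 'p'
  Position 2: 'p'
  Position 1: 'd'
  Position 0: 'c'
Reversed: glkgmbppdc

glkgmbppdc


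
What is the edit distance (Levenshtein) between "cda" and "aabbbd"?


Computing edit distance: "cda" -> "aabbbd"
DP table:
           a    a    b    b    b    d
      0    1    2    3    4    5    6
  c   1    1    2    3    4    5    6
  d   2    2    2    3    4    5    5
  a   3    2    2    3    4    5    6
Edit distance = dp[3][6] = 6

6


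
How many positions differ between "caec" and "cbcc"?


Comparing "caec" and "cbcc" position by position:
  Position 0: 'c' vs 'c' => same
  Position 1: 'a' vs 'b' => DIFFER
  Position 2: 'e' vs 'c' => DIFFER
  Position 3: 'c' vs 'c' => same
Positions that differ: 2

2


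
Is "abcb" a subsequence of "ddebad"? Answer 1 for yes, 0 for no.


Check if "abcb" is a subsequence of "ddebad"
Greedy scan:
  Position 0 ('d'): no match needed
  Position 1 ('d'): no match needed
  Position 2 ('e'): no match needed
  Position 3 ('b'): no match needed
  Position 4 ('a'): matches sub[0] = 'a'
  Position 5 ('d'): no match needed
Only matched 1/4 characters => not a subsequence

0


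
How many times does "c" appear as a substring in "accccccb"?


Searching for "c" in "accccccb"
Scanning each position:
  Position 0: "a" => no
  Position 1: "c" => MATCH
  Position 2: "c" => MATCH
  Position 3: "c" => MATCH
  Position 4: "c" => MATCH
  Position 5: "c" => MATCH
  Position 6: "c" => MATCH
  Position 7: "b" => no
Total occurrences: 6

6


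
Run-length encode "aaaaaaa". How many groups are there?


Input: aaaaaaa
Scanning for consecutive runs:
  Group 1: 'a' x 7 (positions 0-6)
Total groups: 1

1


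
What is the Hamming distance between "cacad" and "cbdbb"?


Comparing "cacad" and "cbdbb" position by position:
  Position 0: 'c' vs 'c' => same
  Position 1: 'a' vs 'b' => differ
  Position 2: 'c' vs 'd' => differ
  Position 3: 'a' vs 'b' => differ
  Position 4: 'd' vs 'b' => differ
Total differences (Hamming distance): 4

4


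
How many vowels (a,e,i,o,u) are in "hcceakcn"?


Input: hcceakcn
Checking each character:
  'h' at position 0: consonant
  'c' at position 1: consonant
  'c' at position 2: consonant
  'e' at position 3: vowel (running total: 1)
  'a' at position 4: vowel (running total: 2)
  'k' at position 5: consonant
  'c' at position 6: consonant
  'n' at position 7: consonant
Total vowels: 2

2


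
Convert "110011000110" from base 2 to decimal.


Input: "110011000110" in base 2
Positional expansion:
  Digit '1' (value 1) x 2^11 = 2048
  Digit '1' (value 1) x 2^10 = 1024
  Digit '0' (value 0) x 2^9 = 0
  Digit '0' (value 0) x 2^8 = 0
  Digit '1' (value 1) x 2^7 = 128
  Digit '1' (value 1) x 2^6 = 64
  Digit '0' (value 0) x 2^5 = 0
  Digit '0' (value 0) x 2^4 = 0
  Digit '0' (value 0) x 2^3 = 0
  Digit '1' (value 1) x 2^2 = 4
  Digit '1' (value 1) x 2^1 = 2
  Digit '0' (value 0) x 2^0 = 0
Sum = 3270

3270


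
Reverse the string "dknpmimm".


Input: dknpmimm
Reading characters right to left:
  Position 7: 'm'
  Position 6: 'm'
  Position 5: 'i'
  Position 4: 'm'
  Position 3: 'p'
  Position 2: 'n'
  Position 1: 'k'
  Position 0: 'd'
Reversed: mmimpnkd

mmimpnkd


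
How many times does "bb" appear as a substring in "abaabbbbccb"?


Searching for "bb" in "abaabbbbccb"
Scanning each position:
  Position 0: "ab" => no
  Position 1: "ba" => no
  Position 2: "aa" => no
  Position 3: "ab" => no
  Position 4: "bb" => MATCH
  Position 5: "bb" => MATCH
  Position 6: "bb" => MATCH
  Position 7: "bc" => no
  Position 8: "cc" => no
  Position 9: "cb" => no
Total occurrences: 3

3


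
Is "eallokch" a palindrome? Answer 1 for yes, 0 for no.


Input: eallokch
Reversed: hckollae
  Compare pos 0 ('e') with pos 7 ('h'): MISMATCH
  Compare pos 1 ('a') with pos 6 ('c'): MISMATCH
  Compare pos 2 ('l') with pos 5 ('k'): MISMATCH
  Compare pos 3 ('l') with pos 4 ('o'): MISMATCH
Result: not a palindrome

0


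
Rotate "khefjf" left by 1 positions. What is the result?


Input: "khefjf", rotate left by 1
First 1 characters: "k"
Remaining characters: "hefjf"
Concatenate remaining + first: "hefjf" + "k" = "hefjfk"

hefjfk


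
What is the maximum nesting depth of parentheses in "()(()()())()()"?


Input: "()(()()())()()"
Tracking depth:
  Position 0 '(': depth becomes 1
  Position 1 ')': depth becomes 0
  Position 2 '(': depth becomes 1
  Position 3 '(': depth becomes 2
  Position 4 ')': depth becomes 1
  Position 5 '(': depth becomes 2
  Position 6 ')': depth becomes 1
  Position 7 '(': depth becomes 2
  Position 8 ')': depth becomes 1
  Position 9 ')': depth becomes 0
  Position 10 '(': depth becomes 1
  Position 11 ')': depth becomes 0
  Position 12 '(': depth becomes 1
  Position 13 ')': depth becomes 0
Maximum depth reached: 2

2


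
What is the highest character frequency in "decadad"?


Input: decadad
Character counts:
  'a': 2
  'c': 1
  'd': 3
  'e': 1
Maximum frequency: 3

3


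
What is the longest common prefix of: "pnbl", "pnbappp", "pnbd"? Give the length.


Words: pnbl, pnbappp, pnbd
  Position 0: all 'p' => match
  Position 1: all 'n' => match
  Position 2: all 'b' => match
  Position 3: ('l', 'a', 'd') => mismatch, stop
LCP = "pnb" (length 3)

3


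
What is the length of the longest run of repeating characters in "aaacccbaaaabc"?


Input: "aaacccbaaaabc"
Scanning for longest run:
  Position 1 ('a'): continues run of 'a', length=2
  Position 2 ('a'): continues run of 'a', length=3
  Position 3 ('c'): new char, reset run to 1
  Position 4 ('c'): continues run of 'c', length=2
  Position 5 ('c'): continues run of 'c', length=3
  Position 6 ('b'): new char, reset run to 1
  Position 7 ('a'): new char, reset run to 1
  Position 8 ('a'): continues run of 'a', length=2
  Position 9 ('a'): continues run of 'a', length=3
  Position 10 ('a'): continues run of 'a', length=4
  Position 11 ('b'): new char, reset run to 1
  Position 12 ('c'): new char, reset run to 1
Longest run: 'a' with length 4

4


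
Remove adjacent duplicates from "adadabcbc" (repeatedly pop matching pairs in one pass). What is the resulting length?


Input: adadabcbc
Stack-based adjacent duplicate removal:
  Read 'a': push. Stack: a
  Read 'd': push. Stack: ad
  Read 'a': push. Stack: ada
  Read 'd': push. Stack: adad
  Read 'a': push. Stack: adada
  Read 'b': push. Stack: adadab
  Read 'c': push. Stack: adadabc
  Read 'b': push. Stack: adadabcb
  Read 'c': push. Stack: adadabcbc
Final stack: "adadabcbc" (length 9)

9


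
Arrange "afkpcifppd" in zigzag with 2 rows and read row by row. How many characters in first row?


Zigzag "afkpcifppd" into 2 rows:
Placing characters:
  'a' => row 0
  'f' => row 1
  'k' => row 0
  'p' => row 1
  'c' => row 0
  'i' => row 1
  'f' => row 0
  'p' => row 1
  'p' => row 0
  'd' => row 1
Rows:
  Row 0: "akcfp"
  Row 1: "fpipd"
First row length: 5

5


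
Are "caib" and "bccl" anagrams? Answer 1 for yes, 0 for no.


Strings: "caib", "bccl"
Sorted first:  abci
Sorted second: bccl
Differ at position 0: 'a' vs 'b' => not anagrams

0


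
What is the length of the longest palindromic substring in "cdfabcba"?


Input: "cdfabcba"
Checking substrings for palindromes:
  [3:8] "abcba" (len 5) => palindrome
  [4:7] "bcb" (len 3) => palindrome
Longest palindromic substring: "abcba" with length 5

5


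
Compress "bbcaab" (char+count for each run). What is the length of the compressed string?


Input: bbcaab
Runs:
  'b' x 2 => "b2"
  'c' x 1 => "c1"
  'a' x 2 => "a2"
  'b' x 1 => "b1"
Compressed: "b2c1a2b1"
Compressed length: 8

8


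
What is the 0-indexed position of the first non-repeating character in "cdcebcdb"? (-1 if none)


Input: cdcebcdb
Character frequencies:
  'b': 2
  'c': 3
  'd': 2
  'e': 1
Scanning left to right for freq == 1:
  Position 0 ('c'): freq=3, skip
  Position 1 ('d'): freq=2, skip
  Position 2 ('c'): freq=3, skip
  Position 3 ('e'): unique! => answer = 3

3


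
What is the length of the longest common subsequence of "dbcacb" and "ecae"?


LCS of "dbcacb" and "ecae"
DP table:
           e    c    a    e
      0    0    0    0    0
  d   0    0    0    0    0
  b   0    0    0    0    0
  c   0    0    1    1    1
  a   0    0    1    2    2
  c   0    0    1    2    2
  b   0    0    1    2    2
LCS length = dp[6][4] = 2

2


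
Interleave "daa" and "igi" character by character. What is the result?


Interleaving "daa" and "igi":
  Position 0: 'd' from first, 'i' from second => "di"
  Position 1: 'a' from first, 'g' from second => "ag"
  Position 2: 'a' from first, 'i' from second => "ai"
Result: diagai

diagai


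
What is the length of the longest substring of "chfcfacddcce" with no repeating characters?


Input: "chfcfacddcce"
Sliding window (track last position of each char):
  Position 0 ('c'): window [0,0] length 1 -- new best
  Position 1 ('h'): window [0,1] length 2 -- new best
  Position 2 ('f'): window [0,2] length 3 -- new best
  Position 3 ('c'): repeat (last at 0), move window start to 1
  Position 3 ('c'): window [1,3] length 3
  Position 4 ('f'): repeat (last at 2), move window start to 3
  Position 4 ('f'): window [3,4] length 2
  Position 5 ('a'): window [3,5] length 3
  Position 6 ('c'): repeat (last at 3), move window start to 4
  Position 6 ('c'): window [4,6] length 3
  Position 7 ('d'): window [4,7] length 4 -- new best
  Position 8 ('d'): repeat (last at 7), move window start to 8
  Position 8 ('d'): window [8,8] length 1
  Position 9 ('c'): window [8,9] length 2
  Position 10 ('c'): repeat (last at 9), move window start to 10
  Position 10 ('c'): window [10,10] length 1
  Position 11 ('e'): window [10,11] length 2
Longest substring with no repeats: "facd" with length 4

4


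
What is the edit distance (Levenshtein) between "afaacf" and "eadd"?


Computing edit distance: "afaacf" -> "eadd"
DP table:
           e    a    d    d
      0    1    2    3    4
  a   1    1    1    2    3
  f   2    2    2    2    3
  a   3    3    2    3    3
  a   4    4    3    3    4
  c   5    5    4    4    4
  f   6    6    5    5    5
Edit distance = dp[6][4] = 5

5


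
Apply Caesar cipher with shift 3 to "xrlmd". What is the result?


Caesar cipher: shift "xrlmd" by 3
  'x' (pos 23) + 3 = pos 0 = 'a'
  'r' (pos 17) + 3 = pos 20 = 'u'
  'l' (pos 11) + 3 = pos 14 = 'o'
  'm' (pos 12) + 3 = pos 15 = 'p'
  'd' (pos 3) + 3 = pos 6 = 'g'
Result: auopg

auopg


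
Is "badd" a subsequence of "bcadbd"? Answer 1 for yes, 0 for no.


Check if "badd" is a subsequence of "bcadbd"
Greedy scan:
  Position 0 ('b'): matches sub[0] = 'b'
  Position 1 ('c'): no match needed
  Position 2 ('a'): matches sub[1] = 'a'
  Position 3 ('d'): matches sub[2] = 'd'
  Position 4 ('b'): no match needed
  Position 5 ('d'): matches sub[3] = 'd'
All 4 characters matched => is a subsequence

1


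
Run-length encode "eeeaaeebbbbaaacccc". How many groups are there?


Input: eeeaaeebbbbaaacccc
Scanning for consecutive runs:
  Group 1: 'e' x 3 (positions 0-2)
  Group 2: 'a' x 2 (positions 3-4)
  Group 3: 'e' x 2 (positions 5-6)
  Group 4: 'b' x 4 (positions 7-10)
  Group 5: 'a' x 3 (positions 11-13)
  Group 6: 'c' x 4 (positions 14-17)
Total groups: 6

6


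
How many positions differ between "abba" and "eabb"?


Comparing "abba" and "eabb" position by position:
  Position 0: 'a' vs 'e' => DIFFER
  Position 1: 'b' vs 'a' => DIFFER
  Position 2: 'b' vs 'b' => same
  Position 3: 'a' vs 'b' => DIFFER
Positions that differ: 3

3


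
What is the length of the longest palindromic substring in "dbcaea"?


Input: "dbcaea"
Checking substrings for palindromes:
  [3:6] "aea" (len 3) => palindrome
Longest palindromic substring: "aea" with length 3

3


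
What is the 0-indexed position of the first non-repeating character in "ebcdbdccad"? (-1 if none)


Input: ebcdbdccad
Character frequencies:
  'a': 1
  'b': 2
  'c': 3
  'd': 3
  'e': 1
Scanning left to right for freq == 1:
  Position 0 ('e'): unique! => answer = 0

0


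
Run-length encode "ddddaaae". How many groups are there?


Input: ddddaaae
Scanning for consecutive runs:
  Group 1: 'd' x 4 (positions 0-3)
  Group 2: 'a' x 3 (positions 4-6)
  Group 3: 'e' x 1 (positions 7-7)
Total groups: 3

3


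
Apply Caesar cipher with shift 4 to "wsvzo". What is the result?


Caesar cipher: shift "wsvzo" by 4
  'w' (pos 22) + 4 = pos 0 = 'a'
  's' (pos 18) + 4 = pos 22 = 'w'
  'v' (pos 21) + 4 = pos 25 = 'z'
  'z' (pos 25) + 4 = pos 3 = 'd'
  'o' (pos 14) + 4 = pos 18 = 's'
Result: awzds

awzds


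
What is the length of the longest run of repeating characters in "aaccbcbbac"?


Input: "aaccbcbbac"
Scanning for longest run:
  Position 1 ('a'): continues run of 'a', length=2
  Position 2 ('c'): new char, reset run to 1
  Position 3 ('c'): continues run of 'c', length=2
  Position 4 ('b'): new char, reset run to 1
  Position 5 ('c'): new char, reset run to 1
  Position 6 ('b'): new char, reset run to 1
  Position 7 ('b'): continues run of 'b', length=2
  Position 8 ('a'): new char, reset run to 1
  Position 9 ('c'): new char, reset run to 1
Longest run: 'a' with length 2

2


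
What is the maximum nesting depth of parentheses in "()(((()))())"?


Input: "()(((()))())"
Tracking depth:
  Position 0 '(': depth becomes 1
  Position 1 ')': depth becomes 0
  Position 2 '(': depth becomes 1
  Position 3 '(': depth becomes 2
  Position 4 '(': depth becomes 3
  Position 5 '(': depth becomes 4
  Position 6 ')': depth becomes 3
  Position 7 ')': depth becomes 2
  Position 8 ')': depth becomes 1
  Position 9 '(': depth becomes 2
  Position 10 ')': depth becomes 1
  Position 11 ')': depth becomes 0
Maximum depth reached: 4

4


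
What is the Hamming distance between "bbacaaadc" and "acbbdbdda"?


Comparing "bbacaaadc" and "acbbdbdda" position by position:
  Position 0: 'b' vs 'a' => differ
  Position 1: 'b' vs 'c' => differ
  Position 2: 'a' vs 'b' => differ
  Position 3: 'c' vs 'b' => differ
  Position 4: 'a' vs 'd' => differ
  Position 5: 'a' vs 'b' => differ
  Position 6: 'a' vs 'd' => differ
  Position 7: 'd' vs 'd' => same
  Position 8: 'c' vs 'a' => differ
Total differences (Hamming distance): 8

8


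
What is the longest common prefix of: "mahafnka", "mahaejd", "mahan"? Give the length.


Words: mahafnka, mahaejd, mahan
  Position 0: all 'm' => match
  Position 1: all 'a' => match
  Position 2: all 'h' => match
  Position 3: all 'a' => match
  Position 4: ('f', 'e', 'n') => mismatch, stop
LCP = "maha" (length 4)

4


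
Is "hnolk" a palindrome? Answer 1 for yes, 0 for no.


Input: hnolk
Reversed: klonh
  Compare pos 0 ('h') with pos 4 ('k'): MISMATCH
  Compare pos 1 ('n') with pos 3 ('l'): MISMATCH
Result: not a palindrome

0


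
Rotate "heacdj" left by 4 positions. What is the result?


Input: "heacdj", rotate left by 4
First 4 characters: "heac"
Remaining characters: "dj"
Concatenate remaining + first: "dj" + "heac" = "djheac"

djheac


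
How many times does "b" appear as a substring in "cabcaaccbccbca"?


Searching for "b" in "cabcaaccbccbca"
Scanning each position:
  Position 0: "c" => no
  Position 1: "a" => no
  Position 2: "b" => MATCH
  Position 3: "c" => no
  Position 4: "a" => no
  Position 5: "a" => no
  Position 6: "c" => no
  Position 7: "c" => no
  Position 8: "b" => MATCH
  Position 9: "c" => no
  Position 10: "c" => no
  Position 11: "b" => MATCH
  Position 12: "c" => no
  Position 13: "a" => no
Total occurrences: 3

3


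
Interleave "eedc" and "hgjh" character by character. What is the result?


Interleaving "eedc" and "hgjh":
  Position 0: 'e' from first, 'h' from second => "eh"
  Position 1: 'e' from first, 'g' from second => "eg"
  Position 2: 'd' from first, 'j' from second => "dj"
  Position 3: 'c' from first, 'h' from second => "ch"
Result: ehegdjch

ehegdjch


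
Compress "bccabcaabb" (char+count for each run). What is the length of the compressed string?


Input: bccabcaabb
Runs:
  'b' x 1 => "b1"
  'c' x 2 => "c2"
  'a' x 1 => "a1"
  'b' x 1 => "b1"
  'c' x 1 => "c1"
  'a' x 2 => "a2"
  'b' x 2 => "b2"
Compressed: "b1c2a1b1c1a2b2"
Compressed length: 14

14


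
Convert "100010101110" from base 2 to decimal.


Input: "100010101110" in base 2
Positional expansion:
  Digit '1' (value 1) x 2^11 = 2048
  Digit '0' (value 0) x 2^10 = 0
  Digit '0' (value 0) x 2^9 = 0
  Digit '0' (value 0) x 2^8 = 0
  Digit '1' (value 1) x 2^7 = 128
  Digit '0' (value 0) x 2^6 = 0
  Digit '1' (value 1) x 2^5 = 32
  Digit '0' (value 0) x 2^4 = 0
  Digit '1' (value 1) x 2^3 = 8
  Digit '1' (value 1) x 2^2 = 4
  Digit '1' (value 1) x 2^1 = 2
  Digit '0' (value 0) x 2^0 = 0
Sum = 2222

2222


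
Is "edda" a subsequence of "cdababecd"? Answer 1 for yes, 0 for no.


Check if "edda" is a subsequence of "cdababecd"
Greedy scan:
  Position 0 ('c'): no match needed
  Position 1 ('d'): no match needed
  Position 2 ('a'): no match needed
  Position 3 ('b'): no match needed
  Position 4 ('a'): no match needed
  Position 5 ('b'): no match needed
  Position 6 ('e'): matches sub[0] = 'e'
  Position 7 ('c'): no match needed
  Position 8 ('d'): matches sub[1] = 'd'
Only matched 2/4 characters => not a subsequence

0


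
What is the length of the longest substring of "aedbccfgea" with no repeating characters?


Input: "aedbccfgea"
Sliding window (track last position of each char):
  Position 0 ('a'): window [0,0] length 1 -- new best
  Position 1 ('e'): window [0,1] length 2 -- new best
  Position 2 ('d'): window [0,2] length 3 -- new best
  Position 3 ('b'): window [0,3] length 4 -- new best
  Position 4 ('c'): window [0,4] length 5 -- new best
  Position 5 ('c'): repeat (last at 4), move window start to 5
  Position 5 ('c'): window [5,5] length 1
  Position 6 ('f'): window [5,6] length 2
  Position 7 ('g'): window [5,7] length 3
  Position 8 ('e'): window [5,8] length 4
  Position 9 ('a'): window [5,9] length 5
Longest substring with no repeats: "aedbc" with length 5

5


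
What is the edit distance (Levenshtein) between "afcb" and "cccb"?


Computing edit distance: "afcb" -> "cccb"
DP table:
           c    c    c    b
      0    1    2    3    4
  a   1    1    2    3    4
  f   2    2    2    3    4
  c   3    2    2    2    3
  b   4    3    3    3    2
Edit distance = dp[4][4] = 2

2


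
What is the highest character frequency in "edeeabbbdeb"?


Input: edeeabbbdeb
Character counts:
  'a': 1
  'b': 4
  'd': 2
  'e': 4
Maximum frequency: 4

4


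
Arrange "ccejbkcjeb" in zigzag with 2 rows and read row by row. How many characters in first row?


Zigzag "ccejbkcjeb" into 2 rows:
Placing characters:
  'c' => row 0
  'c' => row 1
  'e' => row 0
  'j' => row 1
  'b' => row 0
  'k' => row 1
  'c' => row 0
  'j' => row 1
  'e' => row 0
  'b' => row 1
Rows:
  Row 0: "cebce"
  Row 1: "cjkjb"
First row length: 5

5


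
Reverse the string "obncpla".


Input: obncpla
Reading characters right to left:
  Position 6: 'a'
  Position 5: 'l'
  Position 4: 'p'
  Position 3: 'c'
  Position 2: 'n'
  Position 1: 'b'
  Position 0: 'o'
Reversed: alpcnbo

alpcnbo


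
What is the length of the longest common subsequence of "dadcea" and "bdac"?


LCS of "dadcea" and "bdac"
DP table:
           b    d    a    c
      0    0    0    0    0
  d   0    0    1    1    1
  a   0    0    1    2    2
  d   0    0    1    2    2
  c   0    0    1    2    3
  e   0    0    1    2    3
  a   0    0    1    2    3
LCS length = dp[6][4] = 3

3


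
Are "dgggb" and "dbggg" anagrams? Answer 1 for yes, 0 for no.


Strings: "dgggb", "dbggg"
Sorted first:  bdggg
Sorted second: bdggg
Sorted forms match => anagrams

1


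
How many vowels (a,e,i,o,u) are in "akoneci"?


Input: akoneci
Checking each character:
  'a' at position 0: vowel (running total: 1)
  'k' at position 1: consonant
  'o' at position 2: vowel (running total: 2)
  'n' at position 3: consonant
  'e' at position 4: vowel (running total: 3)
  'c' at position 5: consonant
  'i' at position 6: vowel (running total: 4)
Total vowels: 4

4


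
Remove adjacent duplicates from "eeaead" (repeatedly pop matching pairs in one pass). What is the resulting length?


Input: eeaead
Stack-based adjacent duplicate removal:
  Read 'e': push. Stack: e
  Read 'e': matches stack top 'e' => pop. Stack: (empty)
  Read 'a': push. Stack: a
  Read 'e': push. Stack: ae
  Read 'a': push. Stack: aea
  Read 'd': push. Stack: aead
Final stack: "aead" (length 4)

4


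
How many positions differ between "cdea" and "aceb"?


Comparing "cdea" and "aceb" position by position:
  Position 0: 'c' vs 'a' => DIFFER
  Position 1: 'd' vs 'c' => DIFFER
  Position 2: 'e' vs 'e' => same
  Position 3: 'a' vs 'b' => DIFFER
Positions that differ: 3

3


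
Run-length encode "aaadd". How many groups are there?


Input: aaadd
Scanning for consecutive runs:
  Group 1: 'a' x 3 (positions 0-2)
  Group 2: 'd' x 2 (positions 3-4)
Total groups: 2

2


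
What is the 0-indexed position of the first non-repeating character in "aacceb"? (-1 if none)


Input: aacceb
Character frequencies:
  'a': 2
  'b': 1
  'c': 2
  'e': 1
Scanning left to right for freq == 1:
  Position 0 ('a'): freq=2, skip
  Position 1 ('a'): freq=2, skip
  Position 2 ('c'): freq=2, skip
  Position 3 ('c'): freq=2, skip
  Position 4 ('e'): unique! => answer = 4

4


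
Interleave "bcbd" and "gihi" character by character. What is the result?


Interleaving "bcbd" and "gihi":
  Position 0: 'b' from first, 'g' from second => "bg"
  Position 1: 'c' from first, 'i' from second => "ci"
  Position 2: 'b' from first, 'h' from second => "bh"
  Position 3: 'd' from first, 'i' from second => "di"
Result: bgcibhdi

bgcibhdi


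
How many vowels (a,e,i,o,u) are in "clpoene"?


Input: clpoene
Checking each character:
  'c' at position 0: consonant
  'l' at position 1: consonant
  'p' at position 2: consonant
  'o' at position 3: vowel (running total: 1)
  'e' at position 4: vowel (running total: 2)
  'n' at position 5: consonant
  'e' at position 6: vowel (running total: 3)
Total vowels: 3

3


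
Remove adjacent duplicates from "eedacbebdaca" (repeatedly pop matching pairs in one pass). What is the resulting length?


Input: eedacbebdaca
Stack-based adjacent duplicate removal:
  Read 'e': push. Stack: e
  Read 'e': matches stack top 'e' => pop. Stack: (empty)
  Read 'd': push. Stack: d
  Read 'a': push. Stack: da
  Read 'c': push. Stack: dac
  Read 'b': push. Stack: dacb
  Read 'e': push. Stack: dacbe
  Read 'b': push. Stack: dacbeb
  Read 'd': push. Stack: dacbebd
  Read 'a': push. Stack: dacbebda
  Read 'c': push. Stack: dacbebdac
  Read 'a': push. Stack: dacbebdaca
Final stack: "dacbebdaca" (length 10)

10


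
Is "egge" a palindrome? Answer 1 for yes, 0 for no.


Input: egge
Reversed: egge
  Compare pos 0 ('e') with pos 3 ('e'): match
  Compare pos 1 ('g') with pos 2 ('g'): match
Result: palindrome

1


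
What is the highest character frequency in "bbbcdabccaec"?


Input: bbbcdabccaec
Character counts:
  'a': 2
  'b': 4
  'c': 4
  'd': 1
  'e': 1
Maximum frequency: 4

4


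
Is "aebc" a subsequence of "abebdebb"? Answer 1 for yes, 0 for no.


Check if "aebc" is a subsequence of "abebdebb"
Greedy scan:
  Position 0 ('a'): matches sub[0] = 'a'
  Position 1 ('b'): no match needed
  Position 2 ('e'): matches sub[1] = 'e'
  Position 3 ('b'): matches sub[2] = 'b'
  Position 4 ('d'): no match needed
  Position 5 ('e'): no match needed
  Position 6 ('b'): no match needed
  Position 7 ('b'): no match needed
Only matched 3/4 characters => not a subsequence

0


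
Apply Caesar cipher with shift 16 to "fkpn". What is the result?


Caesar cipher: shift "fkpn" by 16
  'f' (pos 5) + 16 = pos 21 = 'v'
  'k' (pos 10) + 16 = pos 0 = 'a'
  'p' (pos 15) + 16 = pos 5 = 'f'
  'n' (pos 13) + 16 = pos 3 = 'd'
Result: vafd

vafd


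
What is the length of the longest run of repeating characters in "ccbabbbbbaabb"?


Input: "ccbabbbbbaabb"
Scanning for longest run:
  Position 1 ('c'): continues run of 'c', length=2
  Position 2 ('b'): new char, reset run to 1
  Position 3 ('a'): new char, reset run to 1
  Position 4 ('b'): new char, reset run to 1
  Position 5 ('b'): continues run of 'b', length=2
  Position 6 ('b'): continues run of 'b', length=3
  Position 7 ('b'): continues run of 'b', length=4
  Position 8 ('b'): continues run of 'b', length=5
  Position 9 ('a'): new char, reset run to 1
  Position 10 ('a'): continues run of 'a', length=2
  Position 11 ('b'): new char, reset run to 1
  Position 12 ('b'): continues run of 'b', length=2
Longest run: 'b' with length 5

5


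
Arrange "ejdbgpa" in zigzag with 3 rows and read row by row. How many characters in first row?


Zigzag "ejdbgpa" into 3 rows:
Placing characters:
  'e' => row 0
  'j' => row 1
  'd' => row 2
  'b' => row 1
  'g' => row 0
  'p' => row 1
  'a' => row 2
Rows:
  Row 0: "eg"
  Row 1: "jbp"
  Row 2: "da"
First row length: 2

2
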